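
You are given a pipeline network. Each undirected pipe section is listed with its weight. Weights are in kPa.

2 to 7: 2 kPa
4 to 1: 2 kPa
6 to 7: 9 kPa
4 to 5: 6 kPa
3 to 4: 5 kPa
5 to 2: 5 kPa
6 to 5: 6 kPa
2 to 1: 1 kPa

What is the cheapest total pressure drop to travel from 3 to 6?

Settle nodes by increasing distance from 3:
3: 0
4: 5  (via 3)
1: 7  (via 4)
2: 8  (via 1)
7: 10  (via 2)
5: 11  (via 4)
6: 17  (via 5)
Shortest route: 3 → 4 → 5 → 6 = 17 kPa.

17 kPa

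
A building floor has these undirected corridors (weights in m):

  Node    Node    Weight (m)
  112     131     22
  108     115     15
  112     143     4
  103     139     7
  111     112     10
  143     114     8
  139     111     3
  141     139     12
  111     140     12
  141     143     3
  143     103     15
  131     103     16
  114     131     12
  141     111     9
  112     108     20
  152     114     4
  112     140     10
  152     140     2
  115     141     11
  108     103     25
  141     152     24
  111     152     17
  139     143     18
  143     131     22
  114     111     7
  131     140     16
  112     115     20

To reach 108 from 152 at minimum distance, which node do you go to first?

Candidate routes:
152 → 114 → 111 → 112 → 108: 4+7+10+20 = 41
152 → 114 → 143 → 112 → 108: 4+8+4+20 = 36
152 → 114 → 143 → 141 → 115 → 108: 4+8+3+11+15 = 41
152 → 140 → 112 → 108: 2+10+20 = 32
The minimum is 32 m via 152 → 140 → 112 → 108.
So from 152 the first move is to 140.

140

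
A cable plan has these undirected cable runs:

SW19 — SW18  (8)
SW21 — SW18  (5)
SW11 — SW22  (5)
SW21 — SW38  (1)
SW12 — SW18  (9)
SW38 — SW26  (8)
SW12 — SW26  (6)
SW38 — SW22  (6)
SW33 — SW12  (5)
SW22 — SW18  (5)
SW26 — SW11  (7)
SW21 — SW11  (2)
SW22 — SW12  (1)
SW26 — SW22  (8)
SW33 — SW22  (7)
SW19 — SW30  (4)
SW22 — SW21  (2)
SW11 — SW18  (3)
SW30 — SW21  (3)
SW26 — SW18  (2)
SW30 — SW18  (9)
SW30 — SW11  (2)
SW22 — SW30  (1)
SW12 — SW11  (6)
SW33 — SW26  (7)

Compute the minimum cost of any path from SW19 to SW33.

Enumerating some paths:
SW19–SW30–SW21–SW22–SW12–SW33: 4+3+2+1+5 = 15
SW19–SW30–SW22–SW33: 4+1+7 = 12
SW19–SW30–SW21–SW22–SW33: 4+3+2+7 = 16
SW19–SW30–SW22–SW12–SW33: 4+1+1+5 = 11
The minimum is 11 via SW19–SW30–SW22–SW12–SW33.

11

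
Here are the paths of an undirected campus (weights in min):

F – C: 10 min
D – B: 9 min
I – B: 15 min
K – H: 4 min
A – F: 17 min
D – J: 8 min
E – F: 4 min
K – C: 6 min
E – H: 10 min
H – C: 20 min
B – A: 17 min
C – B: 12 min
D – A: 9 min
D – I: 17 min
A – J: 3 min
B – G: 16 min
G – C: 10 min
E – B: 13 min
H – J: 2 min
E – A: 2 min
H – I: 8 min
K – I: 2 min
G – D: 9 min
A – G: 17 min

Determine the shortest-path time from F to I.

Settle nodes by increasing distance from F:
F: 0
E: 4  (via F)
A: 6  (via E)
J: 9  (via A)
C: 10  (via F)
H: 11  (via J)
D: 15  (via A)
K: 15  (via H)
B: 17  (via E)
I: 17  (via K)
Shortest route: F → E → A → J → H → K → I = 17 min.

17 min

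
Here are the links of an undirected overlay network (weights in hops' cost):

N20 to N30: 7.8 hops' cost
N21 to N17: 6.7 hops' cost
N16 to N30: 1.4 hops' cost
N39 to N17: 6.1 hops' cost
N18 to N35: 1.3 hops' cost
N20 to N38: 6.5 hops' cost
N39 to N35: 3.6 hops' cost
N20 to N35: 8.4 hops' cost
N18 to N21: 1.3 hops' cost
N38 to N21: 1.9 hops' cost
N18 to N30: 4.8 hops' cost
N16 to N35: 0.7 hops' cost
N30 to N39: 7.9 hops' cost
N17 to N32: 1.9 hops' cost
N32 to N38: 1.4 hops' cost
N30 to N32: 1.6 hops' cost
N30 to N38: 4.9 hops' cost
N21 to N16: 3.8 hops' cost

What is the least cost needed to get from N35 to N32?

3.7 hops' cost

Shortest distances from N35:
N35: 0
N16: 0.7  (via N35)
N18: 1.3  (via N35)
N30: 2.1  (via N16)
N21: 2.6  (via N18)
N39: 3.6  (via N35)
N32: 3.7  (via N30)
Shortest route: N35–N16–N30–N32 = 3.7 hops' cost.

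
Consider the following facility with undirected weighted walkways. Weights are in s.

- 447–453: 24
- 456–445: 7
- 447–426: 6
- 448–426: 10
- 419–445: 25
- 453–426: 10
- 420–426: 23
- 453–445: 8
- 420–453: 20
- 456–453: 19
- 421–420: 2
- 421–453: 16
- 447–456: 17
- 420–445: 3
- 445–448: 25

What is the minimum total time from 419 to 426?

43 s

Running Dijkstra from 419:
419: 0
445: 25  (via 419)
420: 28  (via 445)
421: 30  (via 420)
456: 32  (via 445)
453: 33  (via 445)
426: 43  (via 453)
Shortest route: 419–445–453–426 = 43 s.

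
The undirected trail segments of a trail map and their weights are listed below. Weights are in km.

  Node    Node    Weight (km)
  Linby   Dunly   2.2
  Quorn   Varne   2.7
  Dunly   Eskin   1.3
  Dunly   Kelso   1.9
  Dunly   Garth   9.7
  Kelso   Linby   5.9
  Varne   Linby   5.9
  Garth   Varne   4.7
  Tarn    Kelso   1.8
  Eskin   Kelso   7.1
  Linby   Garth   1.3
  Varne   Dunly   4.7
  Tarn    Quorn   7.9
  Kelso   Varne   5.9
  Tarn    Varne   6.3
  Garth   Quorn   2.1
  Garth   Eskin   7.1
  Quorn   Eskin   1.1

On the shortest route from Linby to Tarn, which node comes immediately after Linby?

Dunly

Enumerating some paths:
Linby–Kelso–Tarn: 5.9+1.8 = 7.7
Linby–Garth–Quorn–Eskin–Dunly–Kelso–Tarn: 1.3+2.1+1.1+1.3+1.9+1.8 = 9.5
Linby–Dunly–Kelso–Tarn: 2.2+1.9+1.8 = 5.9
Cheapest is Linby–Dunly–Kelso–Tarn at 5.9 km.
So from Linby the first move is to Dunly.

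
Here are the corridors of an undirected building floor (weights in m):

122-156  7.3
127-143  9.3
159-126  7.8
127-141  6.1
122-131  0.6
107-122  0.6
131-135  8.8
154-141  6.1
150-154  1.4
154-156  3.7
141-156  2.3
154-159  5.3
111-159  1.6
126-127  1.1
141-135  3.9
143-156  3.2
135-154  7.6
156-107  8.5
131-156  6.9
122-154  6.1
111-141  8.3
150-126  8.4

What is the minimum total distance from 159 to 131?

12 m

Enumerating some paths:
159 - 154 - 122 - 131: 5.3+6.1+0.6 = 12
159 - 154 - 156 - 122 - 131: 5.3+3.7+7.3+0.6 = 16.9
159 - 154 - 156 - 107 - 122 - 131: 5.3+3.7+8.5+0.6+0.6 = 18.7
159 - 154 - 156 - 131: 5.3+3.7+6.9 = 15.9
Cheapest is 159 - 154 - 122 - 131 at 12 m.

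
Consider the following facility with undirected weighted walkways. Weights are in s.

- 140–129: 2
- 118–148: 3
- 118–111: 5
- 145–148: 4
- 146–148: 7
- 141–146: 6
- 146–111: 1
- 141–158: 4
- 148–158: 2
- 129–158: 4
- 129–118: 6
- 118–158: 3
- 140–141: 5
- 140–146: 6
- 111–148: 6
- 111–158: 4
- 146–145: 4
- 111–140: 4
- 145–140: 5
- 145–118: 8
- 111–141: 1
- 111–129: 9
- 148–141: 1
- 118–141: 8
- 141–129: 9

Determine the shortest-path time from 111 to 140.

Compare a few routes:
111 - 146 - 140: 1+6 = 7
111 - 141 - 140: 1+5 = 6
111 - 158 - 129 - 140: 4+4+2 = 10
111 - 140: 4 = 4
Cheapest is 111 - 140 at 4 s.

4 s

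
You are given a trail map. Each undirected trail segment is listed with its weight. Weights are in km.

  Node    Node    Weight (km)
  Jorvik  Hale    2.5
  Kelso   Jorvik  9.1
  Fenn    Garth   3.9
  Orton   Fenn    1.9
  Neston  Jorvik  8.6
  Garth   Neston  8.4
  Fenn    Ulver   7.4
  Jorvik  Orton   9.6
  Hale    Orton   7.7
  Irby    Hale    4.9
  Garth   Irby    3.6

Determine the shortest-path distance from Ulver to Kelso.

28 km

Running Dijkstra from Ulver:
Ulver: 0
Fenn: 7.4  (via Ulver)
Orton: 9.3  (via Fenn)
Garth: 11.3  (via Fenn)
Irby: 14.9  (via Garth)
Hale: 17  (via Orton)
Jorvik: 18.9  (via Orton)
Neston: 19.7  (via Garth)
Kelso: 28  (via Jorvik)
Shortest route: Ulver → Fenn → Orton → Jorvik → Kelso = 28 km.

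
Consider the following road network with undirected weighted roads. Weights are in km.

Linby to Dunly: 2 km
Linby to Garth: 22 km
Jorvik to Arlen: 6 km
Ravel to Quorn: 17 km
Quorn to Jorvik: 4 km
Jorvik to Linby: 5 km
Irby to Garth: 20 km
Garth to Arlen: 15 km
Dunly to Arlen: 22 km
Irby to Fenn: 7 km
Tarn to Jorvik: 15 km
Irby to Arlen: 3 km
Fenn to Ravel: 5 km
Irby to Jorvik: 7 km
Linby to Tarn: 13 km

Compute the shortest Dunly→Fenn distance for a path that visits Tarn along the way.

Best Dunly to Tarn: Dunly → Linby → Tarn costing 15
Shortest Tarn→Fenn: Tarn → Jorvik → Irby → Fenn = 29
Total via Tarn: 15 + 29 = 44 km.

44 km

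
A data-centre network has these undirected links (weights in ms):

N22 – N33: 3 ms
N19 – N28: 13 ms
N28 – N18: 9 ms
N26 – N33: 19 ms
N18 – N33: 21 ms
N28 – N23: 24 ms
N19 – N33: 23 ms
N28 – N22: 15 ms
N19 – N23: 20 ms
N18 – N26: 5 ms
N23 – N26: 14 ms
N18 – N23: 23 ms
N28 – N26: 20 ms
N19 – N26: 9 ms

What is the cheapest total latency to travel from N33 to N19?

23 ms

Settle nodes by increasing distance from N33:
N33: 0
N22: 3  (via N33)
N28: 18  (via N22)
N26: 19  (via N33)
N18: 21  (via N33)
N19: 23  (via N33)
Shortest route: N33–N19 = 23 ms.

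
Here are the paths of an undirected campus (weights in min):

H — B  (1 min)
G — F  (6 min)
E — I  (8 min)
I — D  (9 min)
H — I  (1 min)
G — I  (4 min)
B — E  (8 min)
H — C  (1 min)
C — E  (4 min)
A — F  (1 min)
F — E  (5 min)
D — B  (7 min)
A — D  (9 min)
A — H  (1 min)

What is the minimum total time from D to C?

Candidate routes:
D → I → H → C: 9+1+1 = 11
D → B → H → C: 7+1+1 = 9
D → A → H → C: 9+1+1 = 11
The minimum is 9 min via D → B → H → C.

9 min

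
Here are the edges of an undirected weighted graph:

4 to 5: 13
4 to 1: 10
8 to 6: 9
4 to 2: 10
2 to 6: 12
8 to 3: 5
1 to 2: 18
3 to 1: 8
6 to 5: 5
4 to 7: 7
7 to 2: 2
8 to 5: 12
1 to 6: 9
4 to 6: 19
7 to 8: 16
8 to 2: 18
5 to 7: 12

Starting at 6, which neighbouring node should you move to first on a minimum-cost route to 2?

2

Candidate routes:
6 - 5 - 7 - 2: 5+12+2 = 19
6 - 2: 12 = 12
6 - 5 - 4 - 7 - 2: 5+13+7+2 = 27
Cheapest is 6 - 2 at 12.
So from 6 the first move is to 2.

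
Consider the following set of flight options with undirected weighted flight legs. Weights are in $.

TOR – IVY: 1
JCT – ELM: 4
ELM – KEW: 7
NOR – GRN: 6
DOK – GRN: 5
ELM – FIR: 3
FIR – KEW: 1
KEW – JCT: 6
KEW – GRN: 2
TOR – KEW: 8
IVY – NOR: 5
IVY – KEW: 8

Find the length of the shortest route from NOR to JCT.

$14

Compare a few routes:
NOR–IVY–KEW–JCT: 5+8+6 = 19
NOR–GRN–KEW–FIR–ELM–JCT: 6+2+1+3+4 = 16
NOR–GRN–KEW–JCT: 6+2+6 = 14
NOR–GRN–KEW–ELM–JCT: 6+2+7+4 = 19
Cheapest is NOR–GRN–KEW–JCT at $14.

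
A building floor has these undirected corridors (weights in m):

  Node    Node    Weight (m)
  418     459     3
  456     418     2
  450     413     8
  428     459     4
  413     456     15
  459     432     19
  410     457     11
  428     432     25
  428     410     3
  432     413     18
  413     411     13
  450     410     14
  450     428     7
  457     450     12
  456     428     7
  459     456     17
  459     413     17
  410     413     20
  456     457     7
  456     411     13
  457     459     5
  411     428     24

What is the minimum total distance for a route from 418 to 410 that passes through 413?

Shortest 418→413: 418–456–413 = 17
Best 413 to 410: 413–450–428–410 costing 18
Total via 413: 17 + 18 = 35 m.

35 m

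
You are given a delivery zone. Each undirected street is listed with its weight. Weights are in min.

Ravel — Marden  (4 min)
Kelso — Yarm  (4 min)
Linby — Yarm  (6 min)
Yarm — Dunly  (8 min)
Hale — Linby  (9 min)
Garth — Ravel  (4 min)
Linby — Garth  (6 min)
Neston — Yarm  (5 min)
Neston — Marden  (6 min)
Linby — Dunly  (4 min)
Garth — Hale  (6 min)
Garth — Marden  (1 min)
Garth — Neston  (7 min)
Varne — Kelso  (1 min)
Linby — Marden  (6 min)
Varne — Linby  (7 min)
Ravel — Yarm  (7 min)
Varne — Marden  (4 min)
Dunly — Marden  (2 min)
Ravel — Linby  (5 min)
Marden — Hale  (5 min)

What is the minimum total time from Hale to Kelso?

Candidate routes:
Hale - Garth - Marden - Varne - Kelso: 6+1+4+1 = 12
Hale - Marden - Varne - Kelso: 5+4+1 = 10
Hale - Linby - Varne - Kelso: 9+7+1 = 17
The minimum is 10 min via Hale - Marden - Varne - Kelso.

10 min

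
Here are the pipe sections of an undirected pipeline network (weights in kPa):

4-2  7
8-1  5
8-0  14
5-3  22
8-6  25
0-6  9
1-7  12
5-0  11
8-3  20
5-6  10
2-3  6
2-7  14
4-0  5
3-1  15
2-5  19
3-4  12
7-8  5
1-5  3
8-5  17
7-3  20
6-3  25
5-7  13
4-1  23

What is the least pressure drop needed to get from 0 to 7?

Shortest distances from 0:
0: 0
4: 5  (via 0)
6: 9  (via 0)
5: 11  (via 0)
2: 12  (via 4)
1: 14  (via 5)
8: 14  (via 0)
3: 17  (via 4)
7: 19  (via 8)
Shortest route: 0–8–7 = 19 kPa.

19 kPa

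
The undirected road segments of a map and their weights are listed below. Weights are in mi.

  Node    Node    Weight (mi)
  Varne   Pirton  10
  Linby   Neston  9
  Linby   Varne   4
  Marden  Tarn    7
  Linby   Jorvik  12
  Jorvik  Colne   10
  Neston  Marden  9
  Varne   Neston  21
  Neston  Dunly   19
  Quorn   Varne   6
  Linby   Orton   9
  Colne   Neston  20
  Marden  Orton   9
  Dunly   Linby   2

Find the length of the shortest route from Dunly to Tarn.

Candidate routes:
Dunly → Neston → Marden → Tarn: 19+9+7 = 35
Dunly → Linby → Neston → Marden → Tarn: 2+9+9+7 = 27
Dunly → Linby → Varne → Neston → Marden → Tarn: 2+4+21+9+7 = 43
Cheapest is Dunly → Linby → Neston → Marden → Tarn at 27 mi.

27 mi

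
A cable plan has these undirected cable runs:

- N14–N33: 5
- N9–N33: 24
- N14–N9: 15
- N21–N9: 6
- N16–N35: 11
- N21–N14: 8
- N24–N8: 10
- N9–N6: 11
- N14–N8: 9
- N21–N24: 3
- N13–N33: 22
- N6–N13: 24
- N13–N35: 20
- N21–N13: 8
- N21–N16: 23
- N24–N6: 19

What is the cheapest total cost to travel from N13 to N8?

Enumerating some paths:
N13–N21–N24–N8: 8+3+10 = 21
N13–N21–N14–N8: 8+8+9 = 25
The minimum is 21 via N13–N21–N24–N8.

21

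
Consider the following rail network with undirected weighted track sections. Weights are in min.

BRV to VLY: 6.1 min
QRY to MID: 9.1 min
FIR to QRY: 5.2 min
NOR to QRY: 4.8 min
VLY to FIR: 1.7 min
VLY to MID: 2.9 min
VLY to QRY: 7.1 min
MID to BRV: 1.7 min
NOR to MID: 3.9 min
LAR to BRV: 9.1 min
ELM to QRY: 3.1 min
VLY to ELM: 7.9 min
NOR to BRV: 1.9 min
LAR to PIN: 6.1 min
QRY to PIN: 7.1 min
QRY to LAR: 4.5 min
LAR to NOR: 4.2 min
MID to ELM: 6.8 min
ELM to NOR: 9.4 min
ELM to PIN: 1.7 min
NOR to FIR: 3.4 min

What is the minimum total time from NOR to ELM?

Shortest distances from NOR:
NOR: 0
BRV: 1.9  (via NOR)
FIR: 3.4  (via NOR)
MID: 3.6  (via BRV)
LAR: 4.2  (via NOR)
QRY: 4.8  (via NOR)
VLY: 5.1  (via FIR)
ELM: 7.9  (via QRY)
Shortest route: NOR → QRY → ELM = 7.9 min.

7.9 min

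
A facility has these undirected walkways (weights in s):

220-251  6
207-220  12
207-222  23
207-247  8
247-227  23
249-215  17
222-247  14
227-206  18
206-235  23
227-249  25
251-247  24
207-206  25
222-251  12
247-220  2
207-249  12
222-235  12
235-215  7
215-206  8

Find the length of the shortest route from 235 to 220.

Enumerating some paths:
235 - 222 - 251 - 220: 12+12+6 = 30
235 - 222 - 247 - 220: 12+14+2 = 28
235 - 222 - 207 - 247 - 220: 12+23+8+2 = 45
The minimum is 28 s via 235 - 222 - 247 - 220.

28 s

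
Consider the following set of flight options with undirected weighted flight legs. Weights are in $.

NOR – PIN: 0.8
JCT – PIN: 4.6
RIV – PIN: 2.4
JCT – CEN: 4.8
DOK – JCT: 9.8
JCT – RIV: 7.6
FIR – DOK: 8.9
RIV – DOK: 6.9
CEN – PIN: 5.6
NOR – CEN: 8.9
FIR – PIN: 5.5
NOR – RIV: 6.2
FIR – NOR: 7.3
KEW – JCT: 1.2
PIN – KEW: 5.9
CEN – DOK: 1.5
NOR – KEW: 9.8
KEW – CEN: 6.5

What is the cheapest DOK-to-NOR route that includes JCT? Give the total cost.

$11.7

Best DOK to JCT: DOK → CEN → JCT costing 6.3
Best JCT to NOR: JCT → PIN → NOR costing 5.4
Total via JCT: 6.3 + 5.4 = $11.7.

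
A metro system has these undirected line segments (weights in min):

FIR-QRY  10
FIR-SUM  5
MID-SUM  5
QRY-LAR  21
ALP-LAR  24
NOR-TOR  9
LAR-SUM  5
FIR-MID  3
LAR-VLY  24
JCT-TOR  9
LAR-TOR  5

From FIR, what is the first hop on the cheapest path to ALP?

Compare a few routes:
FIR–SUM–LAR–ALP: 5+5+24 = 34
FIR–QRY–LAR–ALP: 10+21+24 = 55
FIR–MID–SUM–LAR–ALP: 3+5+5+24 = 37
The minimum is 34 min via FIR–SUM–LAR–ALP.
So from FIR the first move is to SUM.

SUM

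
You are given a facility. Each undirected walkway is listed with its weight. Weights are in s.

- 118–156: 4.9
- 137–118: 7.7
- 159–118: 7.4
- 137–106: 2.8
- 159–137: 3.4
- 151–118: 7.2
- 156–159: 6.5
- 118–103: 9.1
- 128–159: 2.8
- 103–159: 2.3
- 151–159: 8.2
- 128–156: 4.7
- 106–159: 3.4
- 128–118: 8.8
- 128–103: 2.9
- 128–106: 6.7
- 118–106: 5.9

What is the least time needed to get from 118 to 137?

Candidate routes:
118 → 106 → 159 → 137: 5.9+3.4+3.4 = 12.7
118 → 159 → 137: 7.4+3.4 = 10.8
118 → 137: 7.7 = 7.7
118 → 106 → 137: 5.9+2.8 = 8.7
Cheapest is 118 → 137 at 7.7 s.

7.7 s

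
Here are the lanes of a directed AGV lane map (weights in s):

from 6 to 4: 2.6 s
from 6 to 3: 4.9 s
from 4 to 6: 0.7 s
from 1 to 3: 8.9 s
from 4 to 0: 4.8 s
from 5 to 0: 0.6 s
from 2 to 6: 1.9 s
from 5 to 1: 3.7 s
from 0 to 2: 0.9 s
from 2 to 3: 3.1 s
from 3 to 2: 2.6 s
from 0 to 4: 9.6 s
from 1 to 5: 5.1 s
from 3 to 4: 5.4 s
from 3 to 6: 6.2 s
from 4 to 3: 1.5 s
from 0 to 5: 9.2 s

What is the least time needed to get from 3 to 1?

Running Dijkstra from 3:
3: 0
2: 2.6  (via 3)
6: 4.5  (via 2)
4: 5.4  (via 3)
0: 10.2  (via 4)
5: 19.4  (via 0)
1: 23.1  (via 5)
Shortest route: 3 → 4 → 0 → 5 → 1 = 23.1 s.

23.1 s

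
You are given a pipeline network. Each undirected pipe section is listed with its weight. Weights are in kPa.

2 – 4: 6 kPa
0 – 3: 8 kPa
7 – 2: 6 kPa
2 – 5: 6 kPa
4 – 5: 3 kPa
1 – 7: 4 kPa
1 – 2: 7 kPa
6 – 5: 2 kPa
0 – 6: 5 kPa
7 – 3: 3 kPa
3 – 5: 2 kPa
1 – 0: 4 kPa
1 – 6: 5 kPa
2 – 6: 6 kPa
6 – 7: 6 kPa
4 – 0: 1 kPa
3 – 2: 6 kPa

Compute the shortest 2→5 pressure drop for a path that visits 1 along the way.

Shortest 2→1: 2–1 = 7
Best 1 to 5: 1–6–5 costing 7
Total via 1: 7 + 7 = 14 kPa.

14 kPa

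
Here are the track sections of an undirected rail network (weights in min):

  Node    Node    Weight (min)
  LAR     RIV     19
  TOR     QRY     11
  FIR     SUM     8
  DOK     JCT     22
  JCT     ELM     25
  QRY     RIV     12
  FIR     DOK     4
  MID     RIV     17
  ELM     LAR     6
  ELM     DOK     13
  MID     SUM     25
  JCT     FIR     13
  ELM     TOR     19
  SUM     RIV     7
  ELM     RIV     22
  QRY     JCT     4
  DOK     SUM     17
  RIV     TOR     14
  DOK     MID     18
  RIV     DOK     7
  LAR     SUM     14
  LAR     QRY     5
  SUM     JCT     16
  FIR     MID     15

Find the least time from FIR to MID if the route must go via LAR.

56 min

Best FIR to LAR: FIR → SUM → LAR costing 22
Shortest LAR→MID: LAR → QRY → RIV → MID = 34
Total via LAR: 22 + 34 = 56 min.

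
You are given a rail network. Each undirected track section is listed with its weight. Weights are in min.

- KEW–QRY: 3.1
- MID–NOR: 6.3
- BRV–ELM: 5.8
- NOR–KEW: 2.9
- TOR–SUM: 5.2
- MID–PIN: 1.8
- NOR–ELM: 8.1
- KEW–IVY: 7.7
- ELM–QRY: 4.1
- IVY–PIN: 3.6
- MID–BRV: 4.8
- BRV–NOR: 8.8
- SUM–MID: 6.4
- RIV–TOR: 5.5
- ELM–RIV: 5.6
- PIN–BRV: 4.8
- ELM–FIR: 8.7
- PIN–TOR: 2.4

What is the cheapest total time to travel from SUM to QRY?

18.7 min

Running Dijkstra from SUM:
SUM: 0
TOR: 5.2  (via SUM)
MID: 6.4  (via SUM)
PIN: 7.6  (via TOR)
RIV: 10.7  (via TOR)
IVY: 11.2  (via PIN)
BRV: 11.2  (via MID)
NOR: 12.7  (via MID)
KEW: 15.6  (via NOR)
ELM: 16.3  (via RIV)
QRY: 18.7  (via KEW)
Shortest route: SUM → MID → NOR → KEW → QRY = 18.7 min.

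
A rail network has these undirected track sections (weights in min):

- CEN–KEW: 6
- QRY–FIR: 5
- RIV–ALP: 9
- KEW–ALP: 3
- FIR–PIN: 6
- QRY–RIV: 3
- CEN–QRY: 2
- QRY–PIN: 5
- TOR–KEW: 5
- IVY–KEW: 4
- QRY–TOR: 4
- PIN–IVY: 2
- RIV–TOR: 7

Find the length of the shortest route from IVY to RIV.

Running Dijkstra from IVY:
IVY: 0
PIN: 2  (via IVY)
KEW: 4  (via IVY)
ALP: 7  (via KEW)
QRY: 7  (via PIN)
FIR: 8  (via PIN)
TOR: 9  (via KEW)
CEN: 9  (via QRY)
RIV: 10  (via QRY)
Shortest route: IVY–PIN–QRY–RIV = 10 min.

10 min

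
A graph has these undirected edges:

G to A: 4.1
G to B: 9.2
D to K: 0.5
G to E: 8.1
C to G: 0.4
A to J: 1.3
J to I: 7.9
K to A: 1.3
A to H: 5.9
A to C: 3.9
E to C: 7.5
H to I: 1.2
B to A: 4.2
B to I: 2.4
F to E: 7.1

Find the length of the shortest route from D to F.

Running Dijkstra from D:
D: 0
K: 0.5  (via D)
A: 1.8  (via K)
J: 3.1  (via A)
C: 5.7  (via A)
G: 5.9  (via A)
B: 6  (via A)
H: 7.7  (via A)
I: 8.4  (via B)
E: 13.2  (via C)
F: 20.3  (via E)
Shortest route: D–K–A–C–E–F = 20.3.

20.3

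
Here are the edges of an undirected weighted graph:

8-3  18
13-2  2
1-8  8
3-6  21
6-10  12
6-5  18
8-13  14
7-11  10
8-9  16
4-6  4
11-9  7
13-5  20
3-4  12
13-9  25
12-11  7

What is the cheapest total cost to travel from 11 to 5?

Shortest distances from 11:
11: 0
9: 7  (via 11)
12: 7  (via 11)
7: 10  (via 11)
8: 23  (via 9)
1: 31  (via 8)
13: 32  (via 9)
2: 34  (via 13)
3: 41  (via 8)
5: 52  (via 13)
Shortest route: 11–9–13–5 = 52.

52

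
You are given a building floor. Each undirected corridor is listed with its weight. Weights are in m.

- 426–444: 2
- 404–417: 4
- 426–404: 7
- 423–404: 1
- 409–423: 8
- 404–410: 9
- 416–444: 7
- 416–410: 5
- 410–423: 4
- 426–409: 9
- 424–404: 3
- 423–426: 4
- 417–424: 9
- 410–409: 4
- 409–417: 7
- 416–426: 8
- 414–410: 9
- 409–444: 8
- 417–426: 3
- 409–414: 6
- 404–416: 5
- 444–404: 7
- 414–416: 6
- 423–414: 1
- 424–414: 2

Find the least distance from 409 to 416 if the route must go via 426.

Shortest 409→426: 409 → 426 = 9
Shortest 426→416: 426 → 416 = 8
Total via 426: 9 + 8 = 17 m.

17 m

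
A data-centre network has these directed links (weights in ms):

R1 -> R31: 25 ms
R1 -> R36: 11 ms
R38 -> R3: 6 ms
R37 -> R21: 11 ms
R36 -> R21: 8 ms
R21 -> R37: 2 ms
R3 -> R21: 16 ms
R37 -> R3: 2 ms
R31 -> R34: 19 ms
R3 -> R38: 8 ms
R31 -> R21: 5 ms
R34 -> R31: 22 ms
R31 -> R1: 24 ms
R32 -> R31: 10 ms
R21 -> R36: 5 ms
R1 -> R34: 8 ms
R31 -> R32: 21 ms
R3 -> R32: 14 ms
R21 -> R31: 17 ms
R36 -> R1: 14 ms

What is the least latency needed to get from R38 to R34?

49 ms

Compare a few routes:
R38 - R3 - R21 - R31 - R34: 6+16+17+19 = 58
R38 - R3 - R32 - R31 - R34: 6+14+10+19 = 49
R38 - R3 - R32 - R31 - R1 - R34: 6+14+10+24+8 = 62
R38 - R3 - R32 - R31 - R21 - R36 - R1 - R34: 6+14+10+5+5+14+8 = 62
Cheapest is R38 - R3 - R32 - R31 - R34 at 49 ms.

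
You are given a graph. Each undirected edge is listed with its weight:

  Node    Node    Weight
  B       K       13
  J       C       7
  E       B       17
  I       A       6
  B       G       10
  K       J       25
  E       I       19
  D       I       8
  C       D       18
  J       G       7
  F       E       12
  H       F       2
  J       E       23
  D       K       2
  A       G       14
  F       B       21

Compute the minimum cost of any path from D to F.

Settle nodes by increasing distance from D:
D: 0
K: 2  (via D)
I: 8  (via D)
A: 14  (via I)
B: 15  (via K)
C: 18  (via D)
G: 25  (via B)
J: 25  (via C)
E: 27  (via I)
F: 36  (via B)
Shortest route: D–K–B–F = 36.

36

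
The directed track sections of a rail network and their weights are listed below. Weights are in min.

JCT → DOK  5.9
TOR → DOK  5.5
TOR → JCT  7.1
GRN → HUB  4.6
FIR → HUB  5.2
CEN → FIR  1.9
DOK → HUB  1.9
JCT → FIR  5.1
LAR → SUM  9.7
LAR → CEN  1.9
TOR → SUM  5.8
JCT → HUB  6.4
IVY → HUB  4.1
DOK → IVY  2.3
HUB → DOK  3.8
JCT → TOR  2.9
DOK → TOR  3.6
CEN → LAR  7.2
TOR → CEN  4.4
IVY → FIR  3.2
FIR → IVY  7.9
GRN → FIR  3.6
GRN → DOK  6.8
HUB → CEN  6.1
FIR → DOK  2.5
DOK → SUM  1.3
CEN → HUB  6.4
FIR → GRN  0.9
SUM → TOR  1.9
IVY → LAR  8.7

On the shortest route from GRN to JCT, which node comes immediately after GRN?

Candidate routes:
GRN - FIR - DOK - SUM - TOR - JCT: 3.6+2.5+1.3+1.9+7.1 = 16.4
GRN - FIR - DOK - TOR - JCT: 3.6+2.5+3.6+7.1 = 16.8
The minimum is 16.4 min via GRN - FIR - DOK - SUM - TOR - JCT.
So from GRN the first move is to FIR.

FIR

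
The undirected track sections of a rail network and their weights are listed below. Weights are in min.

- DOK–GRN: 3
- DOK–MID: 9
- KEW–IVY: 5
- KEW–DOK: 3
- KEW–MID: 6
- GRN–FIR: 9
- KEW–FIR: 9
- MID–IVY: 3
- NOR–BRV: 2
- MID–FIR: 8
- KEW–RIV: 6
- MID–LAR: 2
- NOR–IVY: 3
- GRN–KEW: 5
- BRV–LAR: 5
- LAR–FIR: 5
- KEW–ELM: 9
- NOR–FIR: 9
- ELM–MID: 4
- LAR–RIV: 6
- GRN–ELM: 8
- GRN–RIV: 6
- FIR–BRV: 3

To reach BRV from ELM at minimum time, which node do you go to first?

Candidate routes:
ELM - MID - LAR - FIR - BRV: 4+2+5+3 = 14
ELM - MID - LAR - BRV: 4+2+5 = 11
ELM - MID - IVY - NOR - BRV: 4+3+3+2 = 12
Cheapest is ELM - MID - LAR - BRV at 11 min.
So from ELM the first move is to MID.

MID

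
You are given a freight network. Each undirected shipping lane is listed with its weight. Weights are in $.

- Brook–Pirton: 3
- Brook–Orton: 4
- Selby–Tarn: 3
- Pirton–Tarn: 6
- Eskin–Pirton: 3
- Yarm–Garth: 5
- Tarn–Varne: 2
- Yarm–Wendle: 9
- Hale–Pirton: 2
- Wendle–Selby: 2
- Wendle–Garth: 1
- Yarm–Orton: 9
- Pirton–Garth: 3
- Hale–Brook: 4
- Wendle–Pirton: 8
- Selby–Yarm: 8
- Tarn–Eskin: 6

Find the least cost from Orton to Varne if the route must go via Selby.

$18

Best Orton to Selby: Orton–Brook–Pirton–Garth–Wendle–Selby costing 13
Shortest Selby→Varne: Selby–Tarn–Varne = 5
Total via Selby: 13 + 5 = $18.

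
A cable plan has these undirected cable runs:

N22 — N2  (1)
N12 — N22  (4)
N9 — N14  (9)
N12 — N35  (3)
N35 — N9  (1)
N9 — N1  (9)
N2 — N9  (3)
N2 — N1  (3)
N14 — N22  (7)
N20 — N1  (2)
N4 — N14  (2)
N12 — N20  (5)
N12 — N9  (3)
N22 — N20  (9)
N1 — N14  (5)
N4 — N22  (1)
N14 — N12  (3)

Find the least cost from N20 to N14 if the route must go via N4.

Best N20 to N4: N20 → N1 → N2 → N22 → N4 costing 7
Best N4 to N14: N4 → N14 costing 2
Total via N4: 7 + 2 = 9.

9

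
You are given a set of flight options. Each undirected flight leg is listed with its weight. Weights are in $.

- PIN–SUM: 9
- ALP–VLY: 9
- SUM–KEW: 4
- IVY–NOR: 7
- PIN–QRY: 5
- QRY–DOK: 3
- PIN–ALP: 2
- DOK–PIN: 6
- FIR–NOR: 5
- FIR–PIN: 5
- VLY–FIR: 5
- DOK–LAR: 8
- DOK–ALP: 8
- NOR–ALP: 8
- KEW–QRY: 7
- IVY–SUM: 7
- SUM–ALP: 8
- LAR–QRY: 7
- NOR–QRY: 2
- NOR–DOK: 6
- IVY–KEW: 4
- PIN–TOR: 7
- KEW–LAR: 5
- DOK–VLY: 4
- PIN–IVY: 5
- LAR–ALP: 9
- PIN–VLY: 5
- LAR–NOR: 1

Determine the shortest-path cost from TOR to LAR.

$15

Candidate routes:
TOR → PIN → ALP → LAR: 7+2+9 = 18
TOR → PIN → QRY → NOR → LAR: 7+5+2+1 = 15
TOR → PIN → FIR → NOR → LAR: 7+5+5+1 = 18
TOR → PIN → ALP → NOR → LAR: 7+2+8+1 = 18
Cheapest is TOR → PIN → QRY → NOR → LAR at $15.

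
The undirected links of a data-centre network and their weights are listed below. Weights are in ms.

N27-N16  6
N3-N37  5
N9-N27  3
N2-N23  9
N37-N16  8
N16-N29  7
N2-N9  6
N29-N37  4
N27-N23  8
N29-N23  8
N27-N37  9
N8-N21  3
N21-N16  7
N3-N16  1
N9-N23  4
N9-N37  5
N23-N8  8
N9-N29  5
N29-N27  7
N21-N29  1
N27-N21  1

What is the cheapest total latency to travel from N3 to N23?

14 ms

Settle nodes by increasing distance from N3:
N3: 0
N16: 1  (via N3)
N37: 5  (via N3)
N27: 7  (via N16)
N21: 8  (via N16)
N29: 8  (via N16)
N9: 10  (via N37)
N8: 11  (via N21)
N23: 14  (via N9)
Shortest route: N3–N37–N9–N23 = 14 ms.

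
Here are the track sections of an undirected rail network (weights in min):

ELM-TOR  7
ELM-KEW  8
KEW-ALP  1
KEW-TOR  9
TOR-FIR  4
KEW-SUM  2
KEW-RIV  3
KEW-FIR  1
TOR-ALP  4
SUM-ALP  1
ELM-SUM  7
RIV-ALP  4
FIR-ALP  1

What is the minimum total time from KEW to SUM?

2 min

Compare a few routes:
KEW–FIR–ALP–SUM: 1+1+1 = 3
KEW–SUM: 2 = 2
Cheapest is KEW–SUM at 2 min.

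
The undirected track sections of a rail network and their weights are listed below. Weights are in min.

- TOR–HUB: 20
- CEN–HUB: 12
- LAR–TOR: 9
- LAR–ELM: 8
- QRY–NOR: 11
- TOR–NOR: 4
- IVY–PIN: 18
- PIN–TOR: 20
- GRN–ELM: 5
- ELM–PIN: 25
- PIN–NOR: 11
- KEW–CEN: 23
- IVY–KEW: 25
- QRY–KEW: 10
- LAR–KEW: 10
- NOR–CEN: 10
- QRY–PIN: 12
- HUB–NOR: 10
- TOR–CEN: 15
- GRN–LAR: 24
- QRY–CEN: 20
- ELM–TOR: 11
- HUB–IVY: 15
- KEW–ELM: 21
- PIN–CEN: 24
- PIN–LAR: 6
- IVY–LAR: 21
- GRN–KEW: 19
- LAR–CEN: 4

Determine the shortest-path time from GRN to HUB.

Enumerating some paths:
GRN - ELM - TOR - NOR - HUB: 5+11+4+10 = 30
GRN - ELM - LAR - CEN - HUB: 5+8+4+12 = 29
Cheapest is GRN - ELM - LAR - CEN - HUB at 29 min.

29 min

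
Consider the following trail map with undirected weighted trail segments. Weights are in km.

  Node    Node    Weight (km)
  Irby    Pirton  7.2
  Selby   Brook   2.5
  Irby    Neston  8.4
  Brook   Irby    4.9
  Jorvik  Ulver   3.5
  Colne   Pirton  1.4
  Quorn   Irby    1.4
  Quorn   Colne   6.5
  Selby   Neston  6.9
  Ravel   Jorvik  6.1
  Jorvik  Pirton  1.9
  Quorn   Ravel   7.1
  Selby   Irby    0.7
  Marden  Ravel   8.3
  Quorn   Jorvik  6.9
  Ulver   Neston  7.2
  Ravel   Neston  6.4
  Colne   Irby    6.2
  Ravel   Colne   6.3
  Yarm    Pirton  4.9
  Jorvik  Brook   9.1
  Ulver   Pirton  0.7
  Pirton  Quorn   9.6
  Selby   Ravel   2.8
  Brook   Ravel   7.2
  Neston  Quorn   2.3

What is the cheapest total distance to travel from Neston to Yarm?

Candidate routes:
Neston–Quorn–Colne–Pirton–Yarm: 2.3+6.5+1.4+4.9 = 15.1
Neston–Quorn–Irby–Pirton–Yarm: 2.3+1.4+7.2+4.9 = 15.8
Neston–Ulver–Pirton–Yarm: 7.2+0.7+4.9 = 12.8
The minimum is 12.8 km via Neston–Ulver–Pirton–Yarm.

12.8 km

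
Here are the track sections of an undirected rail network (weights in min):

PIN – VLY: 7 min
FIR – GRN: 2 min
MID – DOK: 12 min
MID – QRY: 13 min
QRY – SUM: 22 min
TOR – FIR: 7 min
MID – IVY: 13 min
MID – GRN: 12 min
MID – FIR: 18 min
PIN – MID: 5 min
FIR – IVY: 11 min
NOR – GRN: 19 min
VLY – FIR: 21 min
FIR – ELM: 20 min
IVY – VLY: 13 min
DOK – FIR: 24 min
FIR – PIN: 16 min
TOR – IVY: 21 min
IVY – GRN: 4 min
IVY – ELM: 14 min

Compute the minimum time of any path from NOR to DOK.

43 min

Shortest distances from NOR:
NOR: 0
GRN: 19  (via NOR)
FIR: 21  (via GRN)
IVY: 23  (via GRN)
TOR: 28  (via FIR)
MID: 31  (via GRN)
PIN: 36  (via MID)
VLY: 36  (via IVY)
ELM: 37  (via IVY)
DOK: 43  (via MID)
Shortest route: NOR–GRN–MID–DOK = 43 min.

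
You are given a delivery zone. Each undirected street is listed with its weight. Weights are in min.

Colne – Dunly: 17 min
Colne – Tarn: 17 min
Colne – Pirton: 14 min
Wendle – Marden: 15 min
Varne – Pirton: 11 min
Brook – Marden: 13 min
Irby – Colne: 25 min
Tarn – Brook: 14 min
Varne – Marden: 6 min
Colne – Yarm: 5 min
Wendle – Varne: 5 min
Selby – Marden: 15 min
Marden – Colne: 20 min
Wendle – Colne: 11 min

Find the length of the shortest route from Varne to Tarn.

33 min

Enumerating some paths:
Varne → Pirton → Colne → Tarn: 11+14+17 = 42
Varne → Wendle → Colne → Tarn: 5+11+17 = 33
Varne → Marden → Colne → Tarn: 6+20+17 = 43
The minimum is 33 min via Varne → Wendle → Colne → Tarn.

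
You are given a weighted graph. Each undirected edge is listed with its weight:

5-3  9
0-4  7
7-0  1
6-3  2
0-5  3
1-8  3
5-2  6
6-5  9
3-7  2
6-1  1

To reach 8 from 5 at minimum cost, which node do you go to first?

Enumerating some paths:
5 - 6 - 1 - 8: 9+1+3 = 13
5 - 0 - 7 - 3 - 6 - 1 - 8: 3+1+2+2+1+3 = 12
Cheapest is 5 - 0 - 7 - 3 - 6 - 1 - 8 at 12.
So from 5 the first move is to 0.

0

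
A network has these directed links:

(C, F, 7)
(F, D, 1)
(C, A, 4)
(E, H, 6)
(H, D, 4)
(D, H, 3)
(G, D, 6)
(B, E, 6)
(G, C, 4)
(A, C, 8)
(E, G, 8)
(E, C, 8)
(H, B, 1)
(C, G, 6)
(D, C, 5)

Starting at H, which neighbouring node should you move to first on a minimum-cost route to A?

Enumerating some paths:
H → B → E → G → D → C → A: 1+6+8+6+5+4 = 30
H → B → E → C → A: 1+6+8+4 = 19
H → B → E → G → C → A: 1+6+8+4+4 = 23
H → D → C → A: 4+5+4 = 13
The minimum is 13 via H → D → C → A.
So from H the first move is to D.

D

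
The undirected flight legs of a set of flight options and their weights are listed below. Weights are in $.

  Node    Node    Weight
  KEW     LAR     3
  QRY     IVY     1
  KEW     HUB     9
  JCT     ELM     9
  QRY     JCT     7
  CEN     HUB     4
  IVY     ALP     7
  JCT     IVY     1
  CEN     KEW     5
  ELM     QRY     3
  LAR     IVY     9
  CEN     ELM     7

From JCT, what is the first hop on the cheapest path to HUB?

Compare a few routes:
JCT → QRY → ELM → CEN → HUB: 7+3+7+4 = 21
JCT → IVY → QRY → ELM → CEN → HUB: 1+1+3+7+4 = 16
JCT → ELM → CEN → HUB: 9+7+4 = 20
Cheapest is JCT → IVY → QRY → ELM → CEN → HUB at $16.
So from JCT the first move is to IVY.

IVY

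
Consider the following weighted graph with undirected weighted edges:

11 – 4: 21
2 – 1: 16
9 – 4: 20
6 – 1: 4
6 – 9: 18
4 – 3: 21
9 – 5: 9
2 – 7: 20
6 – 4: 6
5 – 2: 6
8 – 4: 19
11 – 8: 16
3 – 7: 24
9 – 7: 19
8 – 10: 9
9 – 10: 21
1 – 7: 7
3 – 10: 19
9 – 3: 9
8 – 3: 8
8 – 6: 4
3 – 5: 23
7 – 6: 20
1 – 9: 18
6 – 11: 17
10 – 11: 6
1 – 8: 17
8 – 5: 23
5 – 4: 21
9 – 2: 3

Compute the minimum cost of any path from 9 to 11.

27

Compare a few routes:
9 → 10 → 11: 21+6 = 27
9 → 3 → 8 → 10 → 11: 9+8+9+6 = 32
Cheapest is 9 → 10 → 11 at 27.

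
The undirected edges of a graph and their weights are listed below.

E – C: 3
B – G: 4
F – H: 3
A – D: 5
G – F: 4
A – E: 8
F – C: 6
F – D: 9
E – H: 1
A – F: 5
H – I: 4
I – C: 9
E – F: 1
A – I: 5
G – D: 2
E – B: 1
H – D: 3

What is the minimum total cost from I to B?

6

Settle nodes by increasing distance from I:
I: 0
H: 4  (via I)
A: 5  (via I)
E: 5  (via H)
B: 6  (via E)
Shortest route: I → H → E → B = 6.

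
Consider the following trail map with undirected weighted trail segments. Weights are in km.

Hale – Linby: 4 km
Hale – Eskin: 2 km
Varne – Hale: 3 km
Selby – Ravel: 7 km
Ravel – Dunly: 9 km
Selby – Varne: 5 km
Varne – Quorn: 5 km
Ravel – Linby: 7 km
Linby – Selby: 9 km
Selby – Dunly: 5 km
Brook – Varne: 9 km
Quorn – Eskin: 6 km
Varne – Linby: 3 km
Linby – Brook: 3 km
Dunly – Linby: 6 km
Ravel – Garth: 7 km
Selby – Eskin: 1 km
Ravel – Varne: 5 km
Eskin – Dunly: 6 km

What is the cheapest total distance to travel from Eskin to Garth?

15 km

Running Dijkstra from Eskin:
Eskin: 0
Selby: 1  (via Eskin)
Hale: 2  (via Eskin)
Varne: 5  (via Hale)
Linby: 6  (via Hale)
Dunly: 6  (via Eskin)
Quorn: 6  (via Eskin)
Ravel: 8  (via Selby)
Brook: 9  (via Linby)
Garth: 15  (via Ravel)
Shortest route: Eskin–Selby–Ravel–Garth = 15 km.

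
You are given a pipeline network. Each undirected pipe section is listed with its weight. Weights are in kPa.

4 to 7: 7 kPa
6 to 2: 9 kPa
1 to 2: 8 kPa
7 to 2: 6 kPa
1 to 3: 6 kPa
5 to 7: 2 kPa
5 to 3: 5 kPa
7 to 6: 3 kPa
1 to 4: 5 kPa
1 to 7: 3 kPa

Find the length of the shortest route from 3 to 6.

Enumerating some paths:
3 - 1 - 4 - 7 - 6: 6+5+7+3 = 21
3 - 5 - 7 - 2 - 6: 5+2+6+9 = 22
3 - 5 - 7 - 6: 5+2+3 = 10
3 - 1 - 7 - 6: 6+3+3 = 12
Cheapest is 3 - 5 - 7 - 6 at 10 kPa.

10 kPa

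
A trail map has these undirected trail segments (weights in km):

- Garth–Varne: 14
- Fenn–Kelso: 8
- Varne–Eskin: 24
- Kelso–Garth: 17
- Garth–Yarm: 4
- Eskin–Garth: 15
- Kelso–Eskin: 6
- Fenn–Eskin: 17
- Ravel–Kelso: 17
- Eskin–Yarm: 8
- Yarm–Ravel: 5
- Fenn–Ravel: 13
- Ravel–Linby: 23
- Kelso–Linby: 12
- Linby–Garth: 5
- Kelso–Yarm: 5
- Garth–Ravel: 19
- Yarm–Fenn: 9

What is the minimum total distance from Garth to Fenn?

13 km

Settle nodes by increasing distance from Garth:
Garth: 0
Yarm: 4  (via Garth)
Linby: 5  (via Garth)
Kelso: 9  (via Yarm)
Ravel: 9  (via Yarm)
Eskin: 12  (via Yarm)
Fenn: 13  (via Yarm)
Shortest route: Garth → Yarm → Fenn = 13 km.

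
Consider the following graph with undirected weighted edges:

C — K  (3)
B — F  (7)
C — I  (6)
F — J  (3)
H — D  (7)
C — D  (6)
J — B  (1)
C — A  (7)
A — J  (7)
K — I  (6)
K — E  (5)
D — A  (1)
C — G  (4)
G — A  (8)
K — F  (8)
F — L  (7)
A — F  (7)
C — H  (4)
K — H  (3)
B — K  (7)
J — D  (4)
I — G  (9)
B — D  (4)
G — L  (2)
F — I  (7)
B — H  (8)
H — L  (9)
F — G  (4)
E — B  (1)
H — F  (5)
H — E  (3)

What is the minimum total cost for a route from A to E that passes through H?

Shortest A→H: A → D → H = 8
Shortest H→E: H → E = 3
Total via H: 8 + 3 = 11.

11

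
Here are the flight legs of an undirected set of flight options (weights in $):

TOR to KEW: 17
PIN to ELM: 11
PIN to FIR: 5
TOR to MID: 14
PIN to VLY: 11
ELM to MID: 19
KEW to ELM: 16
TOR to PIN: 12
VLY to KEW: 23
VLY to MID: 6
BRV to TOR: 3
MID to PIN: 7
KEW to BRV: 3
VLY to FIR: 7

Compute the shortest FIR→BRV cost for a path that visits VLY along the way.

$30

Best FIR to VLY: FIR → VLY costing 7
Shortest VLY→BRV: VLY → MID → TOR → BRV = 23
Total via VLY: 7 + 23 = $30.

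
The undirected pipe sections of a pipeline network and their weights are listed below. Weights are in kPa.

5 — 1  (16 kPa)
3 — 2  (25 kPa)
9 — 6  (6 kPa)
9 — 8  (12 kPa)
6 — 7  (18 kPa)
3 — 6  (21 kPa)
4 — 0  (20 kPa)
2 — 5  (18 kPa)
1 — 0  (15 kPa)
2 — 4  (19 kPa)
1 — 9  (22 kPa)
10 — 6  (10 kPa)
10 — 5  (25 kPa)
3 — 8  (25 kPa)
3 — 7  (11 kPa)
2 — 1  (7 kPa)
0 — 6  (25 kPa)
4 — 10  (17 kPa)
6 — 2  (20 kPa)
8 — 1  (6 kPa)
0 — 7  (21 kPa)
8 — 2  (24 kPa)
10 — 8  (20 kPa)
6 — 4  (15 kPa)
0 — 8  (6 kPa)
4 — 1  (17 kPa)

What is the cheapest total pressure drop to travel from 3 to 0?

Running Dijkstra from 3:
3: 0
7: 11  (via 3)
6: 21  (via 3)
2: 25  (via 3)
8: 25  (via 3)
9: 27  (via 6)
0: 31  (via 8)
Shortest route: 3 → 8 → 0 = 31 kPa.

31 kPa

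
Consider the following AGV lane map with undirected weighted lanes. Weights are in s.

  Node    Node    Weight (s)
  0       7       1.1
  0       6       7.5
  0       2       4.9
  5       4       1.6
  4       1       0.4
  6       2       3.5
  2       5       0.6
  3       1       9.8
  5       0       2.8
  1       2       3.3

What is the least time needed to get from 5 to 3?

Shortest distances from 5:
5: 0
2: 0.6  (via 5)
4: 1.6  (via 5)
1: 2  (via 4)
0: 2.8  (via 5)
7: 3.9  (via 0)
6: 4.1  (via 2)
3: 11.8  (via 1)
Shortest route: 5 → 4 → 1 → 3 = 11.8 s.

11.8 s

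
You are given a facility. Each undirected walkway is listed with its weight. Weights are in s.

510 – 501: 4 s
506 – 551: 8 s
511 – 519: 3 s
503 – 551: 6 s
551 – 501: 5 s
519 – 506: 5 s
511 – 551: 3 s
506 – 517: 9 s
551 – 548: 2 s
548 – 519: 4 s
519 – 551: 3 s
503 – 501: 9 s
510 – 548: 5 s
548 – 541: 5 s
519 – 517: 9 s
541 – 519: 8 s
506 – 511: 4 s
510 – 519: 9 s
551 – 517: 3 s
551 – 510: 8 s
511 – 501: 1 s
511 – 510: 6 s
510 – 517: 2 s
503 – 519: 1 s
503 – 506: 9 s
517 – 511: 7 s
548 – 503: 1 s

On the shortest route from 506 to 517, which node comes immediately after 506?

517

Candidate routes:
506–519–551–517: 5+3+3 = 11
506–517: 9 = 9
506–511–551–517: 4+3+3 = 10
The minimum is 9 s via 506–517.
So from 506 the first move is to 517.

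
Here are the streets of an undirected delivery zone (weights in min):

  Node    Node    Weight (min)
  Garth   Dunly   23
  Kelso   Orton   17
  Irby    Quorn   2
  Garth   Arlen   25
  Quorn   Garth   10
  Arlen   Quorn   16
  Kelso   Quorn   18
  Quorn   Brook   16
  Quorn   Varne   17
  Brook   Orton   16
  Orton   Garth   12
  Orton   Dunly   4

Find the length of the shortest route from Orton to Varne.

Compare a few routes:
Orton → Kelso → Quorn → Varne: 17+18+17 = 52
Orton → Brook → Quorn → Varne: 16+16+17 = 49
Orton → Dunly → Garth → Quorn → Varne: 4+23+10+17 = 54
Orton → Garth → Quorn → Varne: 12+10+17 = 39
The minimum is 39 min via Orton → Garth → Quorn → Varne.

39 min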